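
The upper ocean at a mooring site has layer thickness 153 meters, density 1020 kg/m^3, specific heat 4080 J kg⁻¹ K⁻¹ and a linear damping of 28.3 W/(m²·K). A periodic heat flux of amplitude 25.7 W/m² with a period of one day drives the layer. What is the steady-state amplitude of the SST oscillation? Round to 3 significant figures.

5.55×10^-4 K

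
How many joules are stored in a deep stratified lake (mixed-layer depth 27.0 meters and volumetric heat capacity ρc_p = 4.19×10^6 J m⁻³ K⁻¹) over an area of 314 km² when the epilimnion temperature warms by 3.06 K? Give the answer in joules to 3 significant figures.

Areal heat capacity C = ρc_p × D = 4.19×10^6 × 27.0 = 1.13×10^8 J m⁻² K⁻¹.
Heat per unit area: q = C ΔT = 1.13×10^8 × 3.06 = 3.46×10^8 J/m².
Total heat: Q = q × A = 3.46×10^8 × (314 × 10⁶ m²) = 1.09×10^17 J.

1.09×10^17 J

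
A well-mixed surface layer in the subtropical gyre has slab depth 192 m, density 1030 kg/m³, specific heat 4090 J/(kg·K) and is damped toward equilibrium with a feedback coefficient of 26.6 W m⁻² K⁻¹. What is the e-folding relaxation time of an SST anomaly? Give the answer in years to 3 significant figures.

0.964 years

Areal heat capacity C = ρ c_p D = 1030 × 4090 × 192 = 8.09×10^8 J m⁻² K⁻¹.
Relaxation time τ = C / λ = 8.09×10^8 / 26.6 = 3.04×10^7 s.
In years: 3.04×10^7 s / (3.156×10^7 s/year) = 0.964 years.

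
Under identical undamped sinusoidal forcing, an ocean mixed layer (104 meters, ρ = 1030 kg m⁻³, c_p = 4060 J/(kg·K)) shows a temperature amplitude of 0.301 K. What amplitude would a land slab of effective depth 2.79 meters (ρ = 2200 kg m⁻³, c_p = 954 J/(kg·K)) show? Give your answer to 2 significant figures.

C_ocean = 4.35×10^8 J/(m²·K); C_land = 5.86×10^6 J/(m²·K).
A ∝ 1/C ⇒ A_land = A_ocean × C_ocean/C_land = 0.301 × 74.3 = 22.4 K.

22 K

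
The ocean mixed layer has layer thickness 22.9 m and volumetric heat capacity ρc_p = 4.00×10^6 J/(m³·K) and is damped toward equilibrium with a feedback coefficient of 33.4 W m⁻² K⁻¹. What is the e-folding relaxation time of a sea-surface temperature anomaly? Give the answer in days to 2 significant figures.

Areal heat capacity C = ρc_p × D = 4.00×10^6 × 22.9 = 9.16×10^7 J/(m²·K).
Relaxation time τ = C / λ = 9.16×10^7 / 33.4 = 2.74×10^6 s.
In days: 2.74×10^6 s / (86400 s/day) = 31.7 days.

32 days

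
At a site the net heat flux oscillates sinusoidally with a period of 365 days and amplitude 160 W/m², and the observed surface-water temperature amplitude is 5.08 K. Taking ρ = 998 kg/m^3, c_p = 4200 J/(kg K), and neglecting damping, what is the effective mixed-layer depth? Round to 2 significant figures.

38 m

ω = 2π / 3.15×10^7 s = 1.99×10^-7 s⁻¹.
Required C = F₀ / (A ω) = 160 / (5.08 × 1.99×10^-7) = 1.58×10^8 J/(m²·K).
D = C / (ρ c_p) = 1.58×10^8 / (998 × 4200) = 37.7 m.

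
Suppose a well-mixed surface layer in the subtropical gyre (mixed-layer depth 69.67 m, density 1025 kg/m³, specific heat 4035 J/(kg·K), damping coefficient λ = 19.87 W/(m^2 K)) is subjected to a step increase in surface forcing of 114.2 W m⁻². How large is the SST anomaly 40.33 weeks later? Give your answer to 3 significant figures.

4.68 K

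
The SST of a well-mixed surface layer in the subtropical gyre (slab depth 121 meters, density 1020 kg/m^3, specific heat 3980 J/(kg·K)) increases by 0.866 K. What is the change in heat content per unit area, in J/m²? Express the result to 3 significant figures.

4.25×10^8

Areal heat capacity C = ρ c_p D = 1020 × 3980 × 121 = 4.91×10^8 J/(m²·K).
ΔQ = C ΔT = 4.91×10^8 × 0.866 = 4.25×10^8 J/m².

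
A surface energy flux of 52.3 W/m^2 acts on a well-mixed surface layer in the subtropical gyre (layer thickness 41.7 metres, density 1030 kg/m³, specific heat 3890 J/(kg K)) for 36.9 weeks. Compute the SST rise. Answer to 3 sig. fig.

6.99 K

Areal heat capacity C = ρ c_p D = 1030 × 3890 × 41.7 = 1.67×10^8 J/(m^2 K).
Net heat input Q = F Δt = 52.3 × (36.9 weeks × 6.048×10^5 s/week) = 1.17×10^9 J/m².
ΔT = Q / C = 1.17×10^9 / 1.67×10^8 = 6.99 K.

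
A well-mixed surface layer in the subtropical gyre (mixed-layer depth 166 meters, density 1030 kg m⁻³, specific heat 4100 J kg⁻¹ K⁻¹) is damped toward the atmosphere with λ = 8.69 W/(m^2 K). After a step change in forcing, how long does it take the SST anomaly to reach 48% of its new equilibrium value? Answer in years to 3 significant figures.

Areal heat capacity C = ρ c_p D = 1030 × 4100 × 166 = 7.01×10^8 J m⁻² K⁻¹.
τ = C / λ = 7.01×10^8 / 8.69 = 8.07×10^7 s.
Fraction reached: 1 − e^(−t/τ) = 0.48 ⇒ t = −τ ln(1 − 0.48) = τ × 0.654.
t = 5.28×10^7 s = 1.67 years.

1.67 years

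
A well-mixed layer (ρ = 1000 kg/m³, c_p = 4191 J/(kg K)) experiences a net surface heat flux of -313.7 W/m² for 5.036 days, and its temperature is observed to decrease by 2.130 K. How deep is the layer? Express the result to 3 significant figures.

15.3 m

Heat input Q = F Δt = -313.7 × 4.35×10^5 s = -1.36×10^8 J/m².
Required areal heat capacity C = Q / ΔT = 6.41×10^7 J/(m²·K).
Depth D = C / (ρ c_p) = 6.41×10^7 / (1000 × 4191) = 15.3 m.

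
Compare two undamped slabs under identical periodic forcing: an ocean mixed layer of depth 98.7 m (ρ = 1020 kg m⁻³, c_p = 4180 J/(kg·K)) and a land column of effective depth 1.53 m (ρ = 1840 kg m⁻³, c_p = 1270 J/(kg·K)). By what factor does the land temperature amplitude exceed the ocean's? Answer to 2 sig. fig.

120

C_ocean = 1020 × 4180 × 98.7 = 4.21×10^8 J/(m²·K).
C_land = 1840 × 1270 × 1.53 = 3.58×10^6 J/(m²·K).
Undamped amplitude ∝ 1/C, so A_land/A_ocean = C_ocean/C_land = 118.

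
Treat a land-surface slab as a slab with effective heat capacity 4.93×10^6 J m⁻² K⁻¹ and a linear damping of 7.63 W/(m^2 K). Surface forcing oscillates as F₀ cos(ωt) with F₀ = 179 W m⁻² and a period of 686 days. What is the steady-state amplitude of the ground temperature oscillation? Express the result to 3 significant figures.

23.4 K

Areal heat capacity C = 4.93×10^6 J m⁻² K⁻¹ (given).
Angular frequency ω = 2π / T = 2π / 5.93×10^7 s = 1.06×10^-7 s⁻¹.
√((Cω)² + λ²) = √((0.523)² + 7.63²) = 7.65 W/(m²·K).
Amplitude A = F₀ / √((Cω)²+λ²) = 179 / 7.65 = 23.4 K.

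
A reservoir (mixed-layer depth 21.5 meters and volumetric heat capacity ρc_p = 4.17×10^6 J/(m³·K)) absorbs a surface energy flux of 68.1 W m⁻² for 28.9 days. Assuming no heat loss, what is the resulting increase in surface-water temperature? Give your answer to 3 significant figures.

Areal heat capacity C = ρc_p × D = 4.17×10^6 × 21.5 = 8.97×10^7 J/(m²·K).
Net heat input Q = F Δt = 68.1 × (28.9 days × 86400 s/day) = 1.70×10^8 J/m².
ΔT = Q / C = 1.70×10^8 / 8.97×10^7 = 1.90 K.

1.90 K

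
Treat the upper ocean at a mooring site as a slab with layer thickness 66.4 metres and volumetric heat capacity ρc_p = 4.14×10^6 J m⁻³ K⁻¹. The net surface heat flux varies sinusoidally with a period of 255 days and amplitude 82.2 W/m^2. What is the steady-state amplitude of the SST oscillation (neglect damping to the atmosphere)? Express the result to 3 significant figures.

Areal heat capacity C = ρc_p × D = 4.14×10^6 × 66.4 = 2.75×10^8 J m⁻² K⁻¹.
Angular frequency ω = 2π / T = 2π / 2.20×10^7 s = 2.85×10^-7 s⁻¹.
Cω = 2.75×10^8 × 2.85×10^-7 = 78.4 W/(m²·K).
Amplitude A = F₀ / (Cω) = 82.2 / 78.4 = 1.05 K.

1.05 K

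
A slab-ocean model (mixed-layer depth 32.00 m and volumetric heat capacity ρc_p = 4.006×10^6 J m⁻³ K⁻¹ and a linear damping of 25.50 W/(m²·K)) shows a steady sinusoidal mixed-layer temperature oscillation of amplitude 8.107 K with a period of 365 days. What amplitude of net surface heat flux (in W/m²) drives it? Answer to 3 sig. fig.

293

Areal heat capacity C = ρc_p × D = 4.006×10^6 × 32.00 = 1.28×10^8 J/(m²·K).
ω = 2π / 3.15×10^7 s = 1.99×10^-7 s⁻¹.
√((Cω)² + λ²) = √((25.5)² + 25.50²) = 36.1 W/(m²·K).
F₀ = A × √((Cω)²+λ²) = 8.107 × 36.1 = 293 W/m².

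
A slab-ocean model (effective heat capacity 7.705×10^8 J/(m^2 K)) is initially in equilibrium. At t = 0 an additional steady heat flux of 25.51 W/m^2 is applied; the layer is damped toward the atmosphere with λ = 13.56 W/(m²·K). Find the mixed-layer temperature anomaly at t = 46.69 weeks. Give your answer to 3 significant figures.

0.737 K

Areal heat capacity C = 7.705×10^8 J/(m^2 K) (given).
τ = C / λ = 7.70×10^8 / 13.56 = 5.68×10^7 s.
Equilibrium anomaly ΔT_eq = F / λ = 25.51 / 13.56 = 1.88 K.
t = 46.69 weeks = 2.82×10^7 s, so t/τ = 0.497.
ΔT(t) = ΔT_eq (1 − e^(−t/τ)) = 1.88 × (1 − e^−0.497) = 0.737 K.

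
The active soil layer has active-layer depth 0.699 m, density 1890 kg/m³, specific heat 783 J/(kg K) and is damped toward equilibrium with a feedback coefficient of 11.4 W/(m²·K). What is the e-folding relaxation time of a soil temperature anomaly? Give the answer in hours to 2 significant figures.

25 hours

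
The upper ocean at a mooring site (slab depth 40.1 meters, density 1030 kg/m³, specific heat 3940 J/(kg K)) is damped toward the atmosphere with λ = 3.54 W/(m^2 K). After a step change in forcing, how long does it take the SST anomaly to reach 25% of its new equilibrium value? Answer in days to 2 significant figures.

Areal heat capacity C = ρ c_p D = 1030 × 3940 × 40.1 = 1.63×10^8 J/(m^2 K).
τ = C / λ = 1.63×10^8 / 3.54 = 4.60×10^7 s.
Fraction reached: 1 − e^(−t/τ) = 0.25 ⇒ t = −τ ln(1 − 0.25) = τ × 0.288.
t = 1.32×10^7 s = 153 days.

150 days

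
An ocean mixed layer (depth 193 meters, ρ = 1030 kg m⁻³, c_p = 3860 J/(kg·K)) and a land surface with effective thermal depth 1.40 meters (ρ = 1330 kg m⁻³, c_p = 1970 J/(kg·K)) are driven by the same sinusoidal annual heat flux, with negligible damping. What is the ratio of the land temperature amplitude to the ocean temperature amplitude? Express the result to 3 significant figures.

C_ocean = 1030 × 3860 × 193 = 7.67×10^8 J/(m²·K).
C_land = 1330 × 1970 × 1.40 = 3.67×10^6 J/(m²·K).
Undamped amplitude ∝ 1/C, so A_land/A_ocean = C_ocean/C_land = 209.

209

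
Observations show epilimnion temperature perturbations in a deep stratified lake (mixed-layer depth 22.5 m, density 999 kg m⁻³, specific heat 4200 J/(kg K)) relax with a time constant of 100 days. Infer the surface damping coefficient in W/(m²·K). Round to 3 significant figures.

Areal heat capacity C = ρ c_p D = 999 × 4200 × 22.5 = 9.44×10^7 J/(m²·K).
τ = 100 days = 8.64×10^6 s.
λ = C / τ = 9.44×10^7 / 8.64×10^6 = 10.9 W/(m²·K).

10.9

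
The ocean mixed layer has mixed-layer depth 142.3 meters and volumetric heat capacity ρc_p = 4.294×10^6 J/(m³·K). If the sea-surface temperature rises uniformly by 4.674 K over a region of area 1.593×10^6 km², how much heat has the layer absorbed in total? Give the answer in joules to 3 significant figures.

4.55×10^21 J

Areal heat capacity C = ρc_p × D = 4.294×10^6 × 142.3 = 6.11×10^8 J m⁻² K⁻¹.
Heat per unit area: q = C ΔT = 6.11×10^8 × 4.674 = 2.86×10^9 J/m².
Total heat: Q = q × A = 2.86×10^9 × (1.593×10^6 × 10⁶ m²) = 4.55×10^21 J.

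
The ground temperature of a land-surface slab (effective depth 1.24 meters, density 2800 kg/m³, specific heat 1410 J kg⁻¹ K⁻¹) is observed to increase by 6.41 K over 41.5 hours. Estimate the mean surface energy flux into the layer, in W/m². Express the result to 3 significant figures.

Areal heat capacity C = ρ c_p D = 2800 × 1410 × 1.24 = 4.90×10^6 J/(m²·K).
Required heat per unit area: Q = C ΔT = 4.90×10^6 × 6.41 = 3.14×10^7 J/m².
Flux F = Q / Δt = 3.14×10^7 / 1.49×10^5 s = 210 W/m².

210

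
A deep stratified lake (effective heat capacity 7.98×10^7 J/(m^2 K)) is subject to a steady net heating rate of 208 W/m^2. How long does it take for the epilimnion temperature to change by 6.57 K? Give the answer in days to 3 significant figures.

Areal heat capacity C = 7.98×10^7 J/(m^2 K) (given).
Time required: Δt = C ΔT / F = 7.98×10^7 × 6.57 / 208 = 2.52×10^6 s.
In days: 2.52×10^6 s / (86400 s/day) = 29.2 days.

29.2 days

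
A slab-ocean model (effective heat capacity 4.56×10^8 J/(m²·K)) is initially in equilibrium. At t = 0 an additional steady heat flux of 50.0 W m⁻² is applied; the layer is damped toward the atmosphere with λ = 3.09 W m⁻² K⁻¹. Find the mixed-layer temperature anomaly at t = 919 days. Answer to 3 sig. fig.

6.73 K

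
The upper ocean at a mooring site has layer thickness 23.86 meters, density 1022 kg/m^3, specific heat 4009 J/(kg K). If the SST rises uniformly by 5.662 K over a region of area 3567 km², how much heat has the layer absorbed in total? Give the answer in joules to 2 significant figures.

2.0×10^18 J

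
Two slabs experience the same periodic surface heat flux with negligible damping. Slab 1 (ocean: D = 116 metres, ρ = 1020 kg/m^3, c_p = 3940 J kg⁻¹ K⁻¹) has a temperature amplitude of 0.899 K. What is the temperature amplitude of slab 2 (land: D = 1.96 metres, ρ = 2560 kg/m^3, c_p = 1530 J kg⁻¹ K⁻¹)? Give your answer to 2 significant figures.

55 K

C_ocean = 4.66×10^8 J/(m²·K); C_land = 7.68×10^6 J/(m²·K).
A ∝ 1/C ⇒ A_land = A_ocean × C_ocean/C_land = 0.899 × 60.7 = 54.6 K.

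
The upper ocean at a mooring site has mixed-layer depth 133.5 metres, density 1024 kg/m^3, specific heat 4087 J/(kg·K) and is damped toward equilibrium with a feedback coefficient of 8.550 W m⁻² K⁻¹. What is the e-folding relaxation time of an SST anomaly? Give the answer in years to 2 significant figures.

2.1 years

Areal heat capacity C = ρ c_p D = 1024 × 4087 × 133.5 = 5.59×10^8 J m⁻² K⁻¹.
Relaxation time τ = C / λ = 5.59×10^8 / 8.550 = 6.53×10^7 s.
In years: 6.53×10^7 s / (3.156×10^7 s/year) = 2.07 years.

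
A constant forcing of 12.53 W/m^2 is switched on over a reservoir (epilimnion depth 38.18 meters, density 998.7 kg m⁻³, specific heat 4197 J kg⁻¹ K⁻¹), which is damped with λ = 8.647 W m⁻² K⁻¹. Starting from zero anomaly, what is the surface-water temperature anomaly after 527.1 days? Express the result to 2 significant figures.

Areal heat capacity C = ρ c_p D = 998.7 × 4197 × 38.18 = 1.60×10^8 J m⁻² K⁻¹.
τ = C / λ = 1.60×10^8 / 8.647 = 1.85×10^7 s.
Equilibrium anomaly ΔT_eq = F / λ = 12.53 / 8.647 = 1.45 K.
t = 527.1 days = 4.55×10^7 s, so t/τ = 2.46.
ΔT(t) = ΔT_eq (1 − e^(−t/τ)) = 1.45 × (1 − e^−2.46) = 1.33 K.

1.3 K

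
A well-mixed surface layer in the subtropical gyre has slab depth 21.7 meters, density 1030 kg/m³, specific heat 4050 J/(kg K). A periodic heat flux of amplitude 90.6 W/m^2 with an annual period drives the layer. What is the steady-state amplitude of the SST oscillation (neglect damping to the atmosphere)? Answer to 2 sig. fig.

Areal heat capacity C = ρ c_p D = 1030 × 4050 × 21.7 = 9.05×10^7 J m⁻² K⁻¹.
Angular frequency ω = 2π / T = 2π / 3.15×10^7 s = 1.99×10^-7 s⁻¹.
Cω = 9.05×10^7 × 1.99×10^-7 = 18.0 W/(m²·K).
Amplitude A = F₀ / (Cω) = 90.6 / 18.0 = 5.02 K.

5.0 K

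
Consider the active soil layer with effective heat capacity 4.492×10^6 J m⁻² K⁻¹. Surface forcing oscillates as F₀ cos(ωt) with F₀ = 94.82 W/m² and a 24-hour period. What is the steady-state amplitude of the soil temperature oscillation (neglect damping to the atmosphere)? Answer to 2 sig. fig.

Areal heat capacity C = 4.492×10^6 J m⁻² K⁻¹ (given).
Angular frequency ω = 2π / T = 2π / 86400 s = 7.27×10^-5 s⁻¹.
Cω = 4.49×10^6 × 7.27×10^-5 = 327 W/(m²·K).
Amplitude A = F₀ / (Cω) = 94.82 / 327 = 0.290 K.

0.29 K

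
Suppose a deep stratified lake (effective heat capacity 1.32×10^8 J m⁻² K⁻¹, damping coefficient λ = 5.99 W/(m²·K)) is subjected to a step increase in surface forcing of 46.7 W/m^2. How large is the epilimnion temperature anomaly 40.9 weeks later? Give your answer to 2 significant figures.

5.3 K

Areal heat capacity C = 1.32×10^8 J m⁻² K⁻¹ (given).
τ = C / λ = 1.32×10^8 / 5.99 = 2.20×10^7 s.
Equilibrium anomaly ΔT_eq = F / λ = 46.7 / 5.99 = 7.80 K.
t = 40.9 weeks = 2.47×10^7 s, so t/τ = 1.12.
ΔT(t) = ΔT_eq (1 − e^(−t/τ)) = 7.80 × (1 − e^−1.12) = 5.26 K.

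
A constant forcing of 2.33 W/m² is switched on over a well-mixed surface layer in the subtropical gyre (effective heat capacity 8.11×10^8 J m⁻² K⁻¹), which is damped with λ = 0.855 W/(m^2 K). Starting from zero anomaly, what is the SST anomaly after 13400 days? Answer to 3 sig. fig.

Areal heat capacity C = 8.11×10^8 J m⁻² K⁻¹ (given).
τ = C / λ = 8.11×10^8 / 0.855 = 9.49×10^8 s.
Equilibrium anomaly ΔT_eq = F / λ = 2.33 / 0.855 = 2.73 K.
t = 13400 days = 1.16×10^9 s, so t/τ = 1.22.
ΔT(t) = ΔT_eq (1 − e^(−t/τ)) = 2.73 × (1 − e^−1.22) = 1.92 K.

1.92 K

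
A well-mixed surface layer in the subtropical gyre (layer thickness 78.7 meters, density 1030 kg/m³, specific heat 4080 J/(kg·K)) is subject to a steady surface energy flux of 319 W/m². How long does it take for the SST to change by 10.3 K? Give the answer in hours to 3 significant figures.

2970 hours

Areal heat capacity C = ρ c_p D = 1030 × 4080 × 78.7 = 3.31×10^8 J m⁻² K⁻¹.
Time required: Δt = C ΔT / F = 3.31×10^8 × 10.3 / 319 = 1.07×10^7 s.
In hours: 1.07×10^7 s / (3600 s/hour) = 2970 hours.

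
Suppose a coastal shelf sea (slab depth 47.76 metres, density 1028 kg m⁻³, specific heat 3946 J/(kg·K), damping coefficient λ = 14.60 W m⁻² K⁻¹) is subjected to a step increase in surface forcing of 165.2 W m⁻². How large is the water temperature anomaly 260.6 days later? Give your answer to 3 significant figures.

9.24 K

Areal heat capacity C = ρ c_p D = 1028 × 3946 × 47.76 = 1.94×10^8 J m⁻² K⁻¹.
τ = C / λ = 1.94×10^8 / 14.60 = 1.33×10^7 s.
Equilibrium anomaly ΔT_eq = F / λ = 165.2 / 14.60 = 11.3 K.
t = 260.6 days = 2.25×10^7 s, so t/τ = 1.70.
ΔT(t) = ΔT_eq (1 − e^(−t/τ)) = 11.3 × (1 − e^−1.70) = 9.24 K.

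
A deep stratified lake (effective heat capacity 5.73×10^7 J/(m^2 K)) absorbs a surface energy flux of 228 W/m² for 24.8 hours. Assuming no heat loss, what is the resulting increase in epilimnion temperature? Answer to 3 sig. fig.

Areal heat capacity C = 5.73×10^7 J/(m^2 K) (given).
Net heat input Q = F Δt = 228 × (24.8 hours × 3600 s/hour) = 2.04×10^7 J/m².
ΔT = Q / C = 2.04×10^7 / 5.73×10^7 = 0.355 K.

0.355 K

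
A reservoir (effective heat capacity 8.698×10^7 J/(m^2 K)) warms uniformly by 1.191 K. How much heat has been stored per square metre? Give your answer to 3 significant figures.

1.04×10^8

Areal heat capacity C = 8.698×10^7 J/(m^2 K) (given).
ΔQ = C ΔT = 8.70×10^7 × 1.191 = 1.04×10^8 J/m².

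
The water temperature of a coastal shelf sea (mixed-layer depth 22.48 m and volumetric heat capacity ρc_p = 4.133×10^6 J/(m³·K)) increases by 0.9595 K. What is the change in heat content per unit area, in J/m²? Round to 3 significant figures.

8.91×10^7

Areal heat capacity C = ρc_p × D = 4.133×10^6 × 22.48 = 9.29×10^7 J m⁻² K⁻¹.
ΔQ = C ΔT = 9.29×10^7 × 0.9595 = 8.91×10^7 J/m².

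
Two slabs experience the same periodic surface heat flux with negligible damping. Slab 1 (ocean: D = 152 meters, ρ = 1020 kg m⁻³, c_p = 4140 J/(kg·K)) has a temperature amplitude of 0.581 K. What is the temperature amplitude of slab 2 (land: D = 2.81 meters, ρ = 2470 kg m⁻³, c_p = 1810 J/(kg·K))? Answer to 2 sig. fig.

C_ocean = 6.42×10^8 J/(m²·K); C_land = 1.26×10^7 J/(m²·K).
A ∝ 1/C ⇒ A_land = A_ocean × C_ocean/C_land = 0.581 × 51.1 = 29.7 K.

30 K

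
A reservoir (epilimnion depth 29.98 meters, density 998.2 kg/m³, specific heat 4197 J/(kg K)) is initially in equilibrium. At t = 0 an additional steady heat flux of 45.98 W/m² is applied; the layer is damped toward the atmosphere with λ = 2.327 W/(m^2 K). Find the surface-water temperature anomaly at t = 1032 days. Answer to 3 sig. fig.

Areal heat capacity C = ρ c_p D = 998.2 × 4197 × 29.98 = 1.26×10^8 J/(m^2 K).
τ = C / λ = 1.26×10^8 / 2.327 = 5.40×10^7 s.
Equilibrium anomaly ΔT_eq = F / λ = 45.98 / 2.327 = 19.8 K.
t = 1032 days = 8.92×10^7 s, so t/τ = 1.65.
ΔT(t) = ΔT_eq (1 − e^(−t/τ)) = 19.8 × (1 − e^−1.65) = 16.0 K.

16.0 K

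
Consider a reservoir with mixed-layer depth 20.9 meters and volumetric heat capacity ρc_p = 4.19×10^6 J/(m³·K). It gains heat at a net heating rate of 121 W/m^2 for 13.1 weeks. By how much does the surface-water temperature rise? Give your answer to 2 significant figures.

Areal heat capacity C = ρc_p × D = 4.19×10^6 × 20.9 = 8.76×10^7 J/(m^2 K).
Net heat input Q = F Δt = 121 × (13.1 weeks × 6.048×10^5 s/week) = 9.59×10^8 J/m².
ΔT = Q / C = 9.59×10^8 / 8.76×10^7 = 10.9 K.

11 K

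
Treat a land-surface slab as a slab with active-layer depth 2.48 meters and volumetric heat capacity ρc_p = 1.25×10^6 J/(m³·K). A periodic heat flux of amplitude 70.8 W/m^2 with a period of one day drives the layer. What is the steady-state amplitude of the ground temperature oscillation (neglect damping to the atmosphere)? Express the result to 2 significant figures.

Areal heat capacity C = ρc_p × D = 1.25×10^6 × 2.48 = 3.10×10^6 J m⁻² K⁻¹.
Angular frequency ω = 2π / T = 2π / 86400 s = 7.27×10^-5 s⁻¹.
Cω = 3.10×10^6 × 7.27×10^-5 = 225 W/(m²·K).
Amplitude A = F₀ / (Cω) = 70.8 / 225 = 0.314 K.

0.31 K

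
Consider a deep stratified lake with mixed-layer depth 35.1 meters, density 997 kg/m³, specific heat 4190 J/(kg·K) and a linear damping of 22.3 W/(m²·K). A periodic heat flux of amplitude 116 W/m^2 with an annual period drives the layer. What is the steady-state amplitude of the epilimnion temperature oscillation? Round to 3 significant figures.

Areal heat capacity C = ρ c_p D = 997 × 4190 × 35.1 = 1.47×10^8 J/(m²·K).
Angular frequency ω = 2π / T = 2π / 3.15×10^7 s = 1.99×10^-7 s⁻¹.
√((Cω)² + λ²) = √((29.2)² + 22.3²) = 36.8 W/(m²·K).
Amplitude A = F₀ / √((Cω)²+λ²) = 116 / 36.8 = 3.16 K.

3.16 K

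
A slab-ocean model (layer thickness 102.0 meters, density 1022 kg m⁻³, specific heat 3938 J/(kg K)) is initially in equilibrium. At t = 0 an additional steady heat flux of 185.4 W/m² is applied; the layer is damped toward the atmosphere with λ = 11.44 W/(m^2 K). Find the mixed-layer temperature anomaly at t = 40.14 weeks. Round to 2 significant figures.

8.0 K

Areal heat capacity C = ρ c_p D = 1022 × 3938 × 102.0 = 4.11×10^8 J/(m^2 K).
τ = C / λ = 4.11×10^8 / 11.44 = 3.59×10^7 s.
Equilibrium anomaly ΔT_eq = F / λ = 185.4 / 11.44 = 16.2 K.
t = 40.14 weeks = 2.43×10^7 s, so t/τ = 0.677.
ΔT(t) = ΔT_eq (1 − e^(−t/τ)) = 16.2 × (1 − e^−0.677) = 7.97 K.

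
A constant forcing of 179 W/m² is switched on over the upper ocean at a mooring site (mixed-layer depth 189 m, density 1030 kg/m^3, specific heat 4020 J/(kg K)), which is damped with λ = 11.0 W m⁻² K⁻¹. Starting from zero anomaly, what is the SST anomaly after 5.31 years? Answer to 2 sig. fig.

Areal heat capacity C = ρ c_p D = 1030 × 4020 × 189 = 7.83×10^8 J m⁻² K⁻¹.
τ = C / λ = 7.83×10^8 / 11.0 = 7.11×10^7 s.
Equilibrium anomaly ΔT_eq = F / λ = 179 / 11.0 = 16.3 K.
t = 5.31 years = 1.68×10^8 s, so t/τ = 2.36.
ΔT(t) = ΔT_eq (1 − e^(−t/τ)) = 16.3 × (1 − e^−2.36) = 14.7 K.

15 K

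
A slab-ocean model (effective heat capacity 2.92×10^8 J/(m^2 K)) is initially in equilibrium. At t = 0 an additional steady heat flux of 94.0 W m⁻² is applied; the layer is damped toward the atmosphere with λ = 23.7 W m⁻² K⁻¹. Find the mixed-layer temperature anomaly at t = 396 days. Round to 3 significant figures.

3.72 K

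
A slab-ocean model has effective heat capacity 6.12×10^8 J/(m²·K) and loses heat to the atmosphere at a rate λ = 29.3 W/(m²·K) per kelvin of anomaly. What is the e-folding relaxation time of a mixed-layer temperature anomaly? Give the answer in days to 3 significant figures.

Areal heat capacity C = 6.12×10^8 J/(m²·K) (given).
Relaxation time τ = C / λ = 6.12×10^8 / 29.3 = 2.09×10^7 s.
In days: 2.09×10^7 s / (86400 s/day) = 242 days.

242 days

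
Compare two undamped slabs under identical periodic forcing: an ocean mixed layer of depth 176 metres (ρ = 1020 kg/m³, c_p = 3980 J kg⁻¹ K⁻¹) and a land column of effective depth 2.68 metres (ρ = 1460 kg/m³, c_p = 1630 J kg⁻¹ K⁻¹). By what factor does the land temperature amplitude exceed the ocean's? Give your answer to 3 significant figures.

C_ocean = 1020 × 3980 × 176 = 7.14×10^8 J/(m²·K).
C_land = 1460 × 1630 × 2.68 = 6.38×10^6 J/(m²·K).
Undamped amplitude ∝ 1/C, so A_land/A_ocean = C_ocean/C_land = 112.

112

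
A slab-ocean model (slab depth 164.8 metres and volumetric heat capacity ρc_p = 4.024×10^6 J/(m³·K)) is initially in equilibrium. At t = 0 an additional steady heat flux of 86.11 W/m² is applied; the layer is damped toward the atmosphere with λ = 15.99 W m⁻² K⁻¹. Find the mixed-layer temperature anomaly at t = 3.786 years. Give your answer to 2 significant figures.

Areal heat capacity C = ρc_p × D = 4.024×10^6 × 164.8 = 6.63×10^8 J m⁻² K⁻¹.
τ = C / λ = 6.63×10^8 / 15.99 = 4.15×10^7 s.
Equilibrium anomaly ΔT_eq = F / λ = 86.11 / 15.99 = 5.39 K.
t = 3.786 years = 1.19×10^8 s, so t/τ = 2.88.
ΔT(t) = ΔT_eq (1 − e^(−t/τ)) = 5.39 × (1 − e^−2.88) = 5.08 K.

5.1 K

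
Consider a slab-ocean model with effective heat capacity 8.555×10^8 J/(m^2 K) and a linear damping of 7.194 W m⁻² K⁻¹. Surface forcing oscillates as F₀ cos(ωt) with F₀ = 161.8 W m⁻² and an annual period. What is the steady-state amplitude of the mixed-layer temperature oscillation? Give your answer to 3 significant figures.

0.948 K

Areal heat capacity C = 8.555×10^8 J/(m^2 K) (given).
Angular frequency ω = 2π / T = 2π / 3.15×10^7 s = 1.99×10^-7 s⁻¹.
√((Cω)² + λ²) = √((170)² + 7.194²) = 171 W/(m²·K).
Amplitude A = F₀ / √((Cω)²+λ²) = 161.8 / 171 = 0.948 K.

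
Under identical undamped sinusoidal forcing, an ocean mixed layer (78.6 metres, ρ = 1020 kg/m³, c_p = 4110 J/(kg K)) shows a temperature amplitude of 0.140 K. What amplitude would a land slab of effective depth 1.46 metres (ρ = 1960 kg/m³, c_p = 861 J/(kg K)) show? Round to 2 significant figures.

19 K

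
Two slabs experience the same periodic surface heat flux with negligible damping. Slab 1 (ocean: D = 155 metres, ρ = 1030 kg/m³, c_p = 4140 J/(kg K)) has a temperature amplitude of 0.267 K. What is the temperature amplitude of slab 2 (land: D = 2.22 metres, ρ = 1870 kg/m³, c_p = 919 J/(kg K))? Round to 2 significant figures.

C_ocean = 6.61×10^8 J/(m²·K); C_land = 3.82×10^6 J/(m²·K).
A ∝ 1/C ⇒ A_land = A_ocean × C_ocean/C_land = 0.267 × 173 = 46.3 K.

46 K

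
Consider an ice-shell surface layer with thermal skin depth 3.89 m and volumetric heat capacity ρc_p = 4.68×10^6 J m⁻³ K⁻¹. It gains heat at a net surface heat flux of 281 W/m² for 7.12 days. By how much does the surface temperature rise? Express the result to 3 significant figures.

9.50 K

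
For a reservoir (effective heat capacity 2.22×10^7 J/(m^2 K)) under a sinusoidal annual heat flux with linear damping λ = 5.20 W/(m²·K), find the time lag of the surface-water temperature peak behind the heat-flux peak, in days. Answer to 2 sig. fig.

41 days

Areal heat capacity C = 2.22×10^7 J/(m^2 K) (given).
ω = 2π / 3.15×10^7 s = 1.99×10^-7 s⁻¹.
Phase lag φ = arctan(Cω/λ) = arctan(4.42/5.20) = 0.705 rad.
Time lag = φ / ω = 0.705 / 1.99×10^-7 = 3.54×10^6 s = 40.9 days.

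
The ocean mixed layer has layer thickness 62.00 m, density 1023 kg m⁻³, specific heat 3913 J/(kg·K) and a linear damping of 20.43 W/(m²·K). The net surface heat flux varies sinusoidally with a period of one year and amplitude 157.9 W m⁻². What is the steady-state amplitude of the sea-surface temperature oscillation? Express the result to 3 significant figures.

2.95 K

Areal heat capacity C = ρ c_p D = 1023 × 3913 × 62.00 = 2.48×10^8 J/(m^2 K).
Angular frequency ω = 2π / T = 2π / 3.15×10^7 s = 1.99×10^-7 s⁻¹.
√((Cω)² + λ²) = √((49.4)² + 20.43²) = 53.5 W/(m²·K).
Amplitude A = F₀ / √((Cω)²+λ²) = 157.9 / 53.5 = 2.95 K.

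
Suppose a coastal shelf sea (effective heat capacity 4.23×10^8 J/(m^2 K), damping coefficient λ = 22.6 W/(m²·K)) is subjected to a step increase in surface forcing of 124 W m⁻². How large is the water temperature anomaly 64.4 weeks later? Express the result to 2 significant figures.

4.8 K

Areal heat capacity C = 4.23×10^8 J/(m^2 K) (given).
τ = C / λ = 4.23×10^8 / 22.6 = 1.87×10^7 s.
Equilibrium anomaly ΔT_eq = F / λ = 124 / 22.6 = 5.49 K.
t = 64.4 weeks = 3.89×10^7 s, so t/τ = 2.08.
ΔT(t) = ΔT_eq (1 − e^(−t/τ)) = 5.49 × (1 − e^−2.08) = 4.80 K.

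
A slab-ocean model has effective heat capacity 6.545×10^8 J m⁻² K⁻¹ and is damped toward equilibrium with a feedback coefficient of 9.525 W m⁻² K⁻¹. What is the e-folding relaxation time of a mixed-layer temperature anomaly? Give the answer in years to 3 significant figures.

Areal heat capacity C = 6.545×10^8 J m⁻² K⁻¹ (given).
Relaxation time τ = C / λ = 6.54×10^8 / 9.525 = 6.87×10^7 s.
In years: 6.87×10^7 s / (3.156×10^7 s/year) = 2.18 years.

2.18 years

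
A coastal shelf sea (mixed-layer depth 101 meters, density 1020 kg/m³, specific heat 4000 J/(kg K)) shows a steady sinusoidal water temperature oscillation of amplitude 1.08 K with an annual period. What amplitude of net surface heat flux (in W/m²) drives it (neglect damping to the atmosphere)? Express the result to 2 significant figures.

Areal heat capacity C = ρ c_p D = 1020 × 4000 × 101 = 4.12×10^8 J/(m²·K).
ω = 2π / 3.15×10^7 s = 1.99×10^-7 s⁻¹.
Cω = 4.12×10^8 × 1.99×10^-7 = 82.1 W/(m²·K).
F₀ = A × Cω = 1.08 × 82.1 = 88.7 W/m².

89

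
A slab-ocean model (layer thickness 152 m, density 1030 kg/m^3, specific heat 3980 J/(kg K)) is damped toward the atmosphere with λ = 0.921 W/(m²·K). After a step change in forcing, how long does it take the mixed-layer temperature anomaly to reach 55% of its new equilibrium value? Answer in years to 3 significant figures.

Areal heat capacity C = ρ c_p D = 1030 × 3980 × 152 = 6.23×10^8 J m⁻² K⁻¹.
τ = C / λ = 6.23×10^8 / 0.921 = 6.77×10^8 s.
Fraction reached: 1 − e^(−t/τ) = 0.55 ⇒ t = −τ ln(1 − 0.55) = τ × 0.799.
t = 5.40×10^8 s = 17.1 years.

17.1 years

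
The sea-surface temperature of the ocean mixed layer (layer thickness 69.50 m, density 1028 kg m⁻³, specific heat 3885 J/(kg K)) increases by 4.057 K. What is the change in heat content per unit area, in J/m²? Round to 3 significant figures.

1.13×10^9

Areal heat capacity C = ρ c_p D = 1028 × 3885 × 69.50 = 2.78×10^8 J/(m²·K).
ΔQ = C ΔT = 2.78×10^8 × 4.057 = 1.13×10^9 J/m².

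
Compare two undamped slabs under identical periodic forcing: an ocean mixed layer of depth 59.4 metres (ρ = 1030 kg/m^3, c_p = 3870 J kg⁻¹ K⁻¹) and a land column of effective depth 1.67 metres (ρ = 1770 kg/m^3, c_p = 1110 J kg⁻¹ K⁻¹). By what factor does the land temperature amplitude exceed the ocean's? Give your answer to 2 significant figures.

72

C_ocean = 1030 × 3870 × 59.4 = 2.37×10^8 J/(m²·K).
C_land = 1770 × 1110 × 1.67 = 3.28×10^6 J/(m²·K).
Undamped amplitude ∝ 1/C, so A_land/A_ocean = C_ocean/C_land = 72.2.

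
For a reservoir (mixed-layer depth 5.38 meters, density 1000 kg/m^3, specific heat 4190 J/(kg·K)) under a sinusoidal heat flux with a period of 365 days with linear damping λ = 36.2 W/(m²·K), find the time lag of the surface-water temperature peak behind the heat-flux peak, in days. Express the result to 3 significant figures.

Areal heat capacity C = ρ c_p D = 1000 × 4190 × 5.38 = 2.25×10^7 J/(m²·K).
ω = 2π / 3.15×10^7 s = 1.99×10^-7 s⁻¹.
Phase lag φ = arctan(Cω/λ) = arctan(4.49/36.2) = 0.123 rad.
Time lag = φ / ω = 0.123 / 1.99×10^-7 = 6.20×10^5 s = 7.17 days.

7.17 days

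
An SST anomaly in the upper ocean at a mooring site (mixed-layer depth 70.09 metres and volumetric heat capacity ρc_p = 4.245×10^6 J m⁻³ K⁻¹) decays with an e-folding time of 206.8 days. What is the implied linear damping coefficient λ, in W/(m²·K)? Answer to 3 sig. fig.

Areal heat capacity C = ρc_p × D = 4.245×10^6 × 70.09 = 2.98×10^8 J/(m²·K).
τ = 206.8 days = 1.79×10^7 s.
λ = C / τ = 2.98×10^8 / 1.79×10^7 = 16.7 W/(m²·K).

16.7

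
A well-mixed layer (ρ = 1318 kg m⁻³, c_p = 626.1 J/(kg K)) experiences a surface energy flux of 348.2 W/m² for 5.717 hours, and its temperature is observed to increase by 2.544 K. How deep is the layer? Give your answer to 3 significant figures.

3.41 m

Heat input Q = F Δt = 348.2 × 20600 s = 7.17×10^6 J/m².
Required areal heat capacity C = Q / ΔT = 2.82×10^6 J/(m²·K).
Depth D = C / (ρ c_p) = 2.82×10^6 / (1318 × 626.1) = 3.41 m.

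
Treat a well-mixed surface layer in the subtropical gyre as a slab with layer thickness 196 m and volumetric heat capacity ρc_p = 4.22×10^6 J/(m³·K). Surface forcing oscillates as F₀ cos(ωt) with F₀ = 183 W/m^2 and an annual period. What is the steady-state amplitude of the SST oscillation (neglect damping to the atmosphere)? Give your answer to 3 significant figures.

1.11 K

Areal heat capacity C = ρc_p × D = 4.22×10^6 × 196 = 8.27×10^8 J/(m²·K).
Angular frequency ω = 2π / T = 2π / 3.15×10^7 s = 1.99×10^-7 s⁻¹.
Cω = 8.27×10^8 × 1.99×10^-7 = 165 W/(m²·K).
Amplitude A = F₀ / (Cω) = 183 / 165 = 1.11 K.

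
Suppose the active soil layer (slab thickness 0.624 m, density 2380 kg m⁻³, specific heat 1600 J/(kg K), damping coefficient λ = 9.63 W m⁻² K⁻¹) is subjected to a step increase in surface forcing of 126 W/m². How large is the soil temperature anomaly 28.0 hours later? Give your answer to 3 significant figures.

4.39 K

Areal heat capacity C = ρ c_p D = 2380 × 1600 × 0.624 = 2.38×10^6 J/(m^2 K).
τ = C / λ = 2.38×10^6 / 9.63 = 2.47×10^5 s.
Equilibrium anomaly ΔT_eq = F / λ = 126 / 9.63 = 13.1 K.
t = 28.0 hours = 1.01×10^5 s, so t/τ = 0.409.
ΔT(t) = ΔT_eq (1 − e^(−t/τ)) = 13.1 × (1 − e^−0.409) = 4.39 K.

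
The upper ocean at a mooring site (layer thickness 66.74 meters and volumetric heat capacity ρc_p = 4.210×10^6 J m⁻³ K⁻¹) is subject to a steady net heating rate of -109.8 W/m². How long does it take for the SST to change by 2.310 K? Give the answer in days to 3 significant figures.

68.4 days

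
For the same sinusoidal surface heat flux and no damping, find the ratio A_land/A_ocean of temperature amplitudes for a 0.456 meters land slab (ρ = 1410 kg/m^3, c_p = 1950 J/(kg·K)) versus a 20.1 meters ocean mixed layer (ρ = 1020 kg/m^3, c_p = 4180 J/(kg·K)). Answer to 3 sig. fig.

C_ocean = 1020 × 4180 × 20.1 = 8.57×10^7 J/(m²·K).
C_land = 1410 × 1950 × 0.456 = 1.25×10^6 J/(m²·K).
Undamped amplitude ∝ 1/C, so A_land/A_ocean = C_ocean/C_land = 68.4.

68.4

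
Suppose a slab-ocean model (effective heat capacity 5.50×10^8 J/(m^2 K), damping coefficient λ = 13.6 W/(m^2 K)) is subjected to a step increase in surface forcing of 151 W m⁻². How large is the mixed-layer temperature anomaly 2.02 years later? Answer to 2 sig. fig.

8.8 K

Areal heat capacity C = 5.50×10^8 J/(m^2 K) (given).
τ = C / λ = 5.50×10^8 / 13.6 = 4.04×10^7 s.
Equilibrium anomaly ΔT_eq = F / λ = 151 / 13.6 = 11.1 K.
t = 2.02 years = 6.37×10^7 s, so t/τ = 1.58.
ΔT(t) = ΔT_eq (1 − e^(−t/τ)) = 11.1 × (1 − e^−1.58) = 8.81 K.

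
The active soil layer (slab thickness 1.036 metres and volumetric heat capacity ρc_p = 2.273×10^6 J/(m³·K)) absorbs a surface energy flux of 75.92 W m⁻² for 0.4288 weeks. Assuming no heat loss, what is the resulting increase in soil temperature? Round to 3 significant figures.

Areal heat capacity C = ρc_p × D = 2.273×10^6 × 1.036 = 2.35×10^6 J/(m^2 K).
Net heat input Q = F Δt = 75.92 × (0.4288 weeks × 6.048×10^5 s/week) = 1.97×10^7 J/m².
ΔT = Q / C = 1.97×10^7 / 2.35×10^6 = 8.36 K.

8.36 K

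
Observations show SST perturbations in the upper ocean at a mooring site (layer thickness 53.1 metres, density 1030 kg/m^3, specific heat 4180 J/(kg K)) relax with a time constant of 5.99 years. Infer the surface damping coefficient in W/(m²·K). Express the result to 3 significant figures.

1.21

Areal heat capacity C = ρ c_p D = 1030 × 4180 × 53.1 = 2.29×10^8 J m⁻² K⁻¹.
τ = 5.99 years = 1.89×10^8 s.
λ = C / τ = 2.29×10^8 / 1.89×10^8 = 1.21 W/(m²·K).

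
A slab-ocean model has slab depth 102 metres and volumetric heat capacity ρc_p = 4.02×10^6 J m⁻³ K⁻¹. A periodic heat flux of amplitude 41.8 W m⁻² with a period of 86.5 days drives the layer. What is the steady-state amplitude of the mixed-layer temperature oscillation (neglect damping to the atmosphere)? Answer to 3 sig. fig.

Areal heat capacity C = ρc_p × D = 4.02×10^6 × 102 = 4.10×10^8 J/(m^2 K).
Angular frequency ω = 2π / T = 2π / 7.47×10^6 s = 8.41×10^-7 s⁻¹.
Cω = 4.10×10^8 × 8.41×10^-7 = 345 W/(m²·K).
Amplitude A = F₀ / (Cω) = 41.8 / 345 = 0.121 K.

0.121 K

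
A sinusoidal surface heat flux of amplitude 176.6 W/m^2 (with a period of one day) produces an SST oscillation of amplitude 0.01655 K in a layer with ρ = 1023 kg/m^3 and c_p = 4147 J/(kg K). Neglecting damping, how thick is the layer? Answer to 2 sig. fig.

35 m

ω = 2π / 86400 s = 7.27×10^-5 s⁻¹.
Required C = F₀ / (A ω) = 176.6 / (0.01655 × 7.27×10^-5) = 1.47×10^8 J/(m²·K).
D = C / (ρ c_p) = 1.47×10^8 / (1023 × 4147) = 34.6 m.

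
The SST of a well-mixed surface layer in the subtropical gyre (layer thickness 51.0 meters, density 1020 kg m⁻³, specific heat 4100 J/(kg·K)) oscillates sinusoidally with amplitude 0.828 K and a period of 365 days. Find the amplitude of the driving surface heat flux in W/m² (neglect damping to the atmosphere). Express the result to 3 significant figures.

35.2

Areal heat capacity C = ρ c_p D = 1020 × 4100 × 51.0 = 2.13×10^8 J m⁻² K⁻¹.
ω = 2π / 3.15×10^7 s = 1.99×10^-7 s⁻¹.
Cω = 2.13×10^8 × 1.99×10^-7 = 42.5 W/(m²·K).
F₀ = A × Cω = 0.828 × 42.5 = 35.2 W/m².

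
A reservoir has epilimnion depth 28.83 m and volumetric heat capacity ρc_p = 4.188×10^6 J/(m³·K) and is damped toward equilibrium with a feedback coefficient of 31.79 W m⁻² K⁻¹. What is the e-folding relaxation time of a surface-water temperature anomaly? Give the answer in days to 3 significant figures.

Areal heat capacity C = ρc_p × D = 4.188×10^6 × 28.83 = 1.21×10^8 J/(m²·K).
Relaxation time τ = C / λ = 1.21×10^8 / 31.79 = 3.80×10^6 s.
In days: 3.80×10^6 s / (86400 s/day) = 44.0 days.

44.0 days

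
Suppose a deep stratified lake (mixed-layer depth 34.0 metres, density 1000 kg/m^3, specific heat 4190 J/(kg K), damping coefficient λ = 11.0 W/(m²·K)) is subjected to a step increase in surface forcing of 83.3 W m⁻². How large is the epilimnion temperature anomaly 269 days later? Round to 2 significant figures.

Areal heat capacity C = ρ c_p D = 1000 × 4190 × 34.0 = 1.42×10^8 J/(m^2 K).
τ = C / λ = 1.42×10^8 / 11.0 = 1.30×10^7 s.
Equilibrium anomaly ΔT_eq = F / λ = 83.3 / 11.0 = 7.57 K.
t = 269 days = 2.32×10^7 s, so t/τ = 1.79.
ΔT(t) = ΔT_eq (1 − e^(−t/τ)) = 7.57 × (1 − e^−1.79) = 6.31 K.

6.3 K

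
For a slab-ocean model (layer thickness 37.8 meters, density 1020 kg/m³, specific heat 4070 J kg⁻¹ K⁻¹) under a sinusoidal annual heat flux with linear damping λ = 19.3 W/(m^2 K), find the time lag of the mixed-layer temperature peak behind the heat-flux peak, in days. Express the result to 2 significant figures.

59 days

Areal heat capacity C = ρ c_p D = 1020 × 4070 × 37.8 = 1.57×10^8 J/(m^2 K).
ω = 2π / 3.15×10^7 s = 1.99×10^-7 s⁻¹.
Phase lag φ = arctan(Cω/λ) = arctan(31.3/19.3) = 1.02 rad.
Time lag = φ / ω = 1.02 / 1.99×10^-7 = 5.11×10^6 s = 59.1 days.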